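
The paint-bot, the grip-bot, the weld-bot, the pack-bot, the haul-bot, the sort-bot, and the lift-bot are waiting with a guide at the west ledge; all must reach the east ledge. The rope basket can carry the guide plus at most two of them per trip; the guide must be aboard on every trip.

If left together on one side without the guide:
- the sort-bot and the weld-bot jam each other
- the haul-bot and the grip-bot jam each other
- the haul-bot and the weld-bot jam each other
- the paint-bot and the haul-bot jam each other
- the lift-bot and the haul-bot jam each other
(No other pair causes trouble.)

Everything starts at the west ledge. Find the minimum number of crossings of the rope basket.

Counting alone: the guide can take at most 2 across per trip to the east ledge, so moving all 7 needs at least 4 loaded trips out, with a return between consecutive ones — at least 7 crossings.
The safety rule pushes this higher. Following every safe sequence of crossings, the most of the 7 that can be at the east ledge as the rope basket arrives there on crossing 7 is 6 — never all 7.
So no plan with fewer than 9 crossings exists, and this one achieves 9:
1. Guide goes to the east ledge with the haul-bot and the weld-bot.  [the west ledge: the grip-bot, the lift-bot, the pack-bot, the paint-bot, the sort-bot | the east ledge: the haul-bot, the weld-bot]
2. Guide goes back to the west ledge with the weld-bot.  [the west ledge: the grip-bot, the lift-bot, the pack-bot, the paint-bot, the sort-bot, the weld-bot | the east ledge: the haul-bot]
3. Guide goes to the east ledge with the paint-bot and the weld-bot.  [the west ledge: the grip-bot, the lift-bot, the pack-bot, the sort-bot | the east ledge: the haul-bot, the paint-bot, the weld-bot]
4. Guide goes back to the west ledge with the haul-bot.  [the west ledge: the grip-bot, the haul-bot, the lift-bot, the pack-bot, the sort-bot | the east ledge: the paint-bot, the weld-bot]
5. Guide goes to the east ledge with the grip-bot and the haul-bot.  [the west ledge: the lift-bot, the pack-bot, the sort-bot | the east ledge: the grip-bot, the haul-bot, the paint-bot, the weld-bot]
6. Guide goes back to the west ledge with the haul-bot.  [the west ledge: the haul-bot, the lift-bot, the pack-bot, the sort-bot | the east ledge: the grip-bot, the paint-bot, the weld-bot]
7. Guide goes to the east ledge with the lift-bot and the pack-bot.  [the west ledge: the haul-bot, the sort-bot | the east ledge: the grip-bot, the lift-bot, the pack-bot, the paint-bot, the weld-bot]
8. Guide goes back to the west ledge alone.  [the west ledge: the haul-bot, the sort-bot | the east ledge: the grip-bot, the lift-bot, the pack-bot, the paint-bot, the weld-bot]
9. Guide goes to the east ledge with the haul-bot and the sort-bot.  [the west ledge: — | the east ledge: the grip-bot, the haul-bot, the lift-bot, the pack-bot, the paint-bot, the sort-bot, the weld-bot]

9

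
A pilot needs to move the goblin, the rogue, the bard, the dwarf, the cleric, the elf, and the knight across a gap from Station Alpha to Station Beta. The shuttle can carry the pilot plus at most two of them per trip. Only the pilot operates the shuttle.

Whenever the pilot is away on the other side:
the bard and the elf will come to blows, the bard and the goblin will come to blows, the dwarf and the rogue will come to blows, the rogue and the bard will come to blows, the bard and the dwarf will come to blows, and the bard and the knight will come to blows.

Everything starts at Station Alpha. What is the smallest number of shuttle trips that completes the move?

11

Counting alone: the pilot can take at most 2 across per trip to Station Beta, so moving all 7 needs at least 4 loaded trips out, with a return between consecutive ones — at least 7 crossings.
The safety rule pushes this higher. Following every safe sequence of crossings, the most of the 7 that can be at Station Beta as the shuttle arrives there on crossings 7, 9 is 5, 6 respectively — never all 7.
So no plan with fewer than 11 crossings exists, and this one achieves 11:
1. Pilot goes to Station Beta with the bard and the rogue.  [Station Alpha: the cleric, the dwarf, the elf, the goblin, the knight | Station Beta: the bard, the rogue]
2. Pilot goes back to Station Alpha with the rogue.  [Station Alpha: the cleric, the dwarf, the elf, the goblin, the knight, the rogue | Station Beta: the bard]
3. Pilot goes to Station Beta with the goblin and the rogue.  [Station Alpha: the cleric, the dwarf, the elf, the knight | Station Beta: the bard, the goblin, the rogue]
4. Pilot goes back to Station Alpha with the bard.  [Station Alpha: the bard, the cleric, the dwarf, the elf, the knight | Station Beta: the goblin, the rogue]
5. Pilot goes to Station Beta with the bard and the cleric.  [Station Alpha: the dwarf, the elf, the knight | Station Beta: the bard, the cleric, the goblin, the rogue]
6. Pilot goes back to Station Alpha with the bard.  [Station Alpha: the bard, the dwarf, the elf, the knight | Station Beta: the cleric, the goblin, the rogue]
7. Pilot goes to Station Beta with the bard and the elf.  [Station Alpha: the dwarf, the knight | Station Beta: the bard, the cleric, the elf, the goblin, the rogue]
8. Pilot goes back to Station Alpha with the bard.  [Station Alpha: the bard, the dwarf, the knight | Station Beta: the cleric, the elf, the goblin, the rogue]
9. Pilot goes to Station Beta with the bard and the knight.  [Station Alpha: the dwarf | Station Beta: the bard, the cleric, the elf, the goblin, the knight, the rogue]
10. Pilot goes back to Station Alpha with the bard.  [Station Alpha: the bard, the dwarf | Station Beta: the cleric, the elf, the goblin, the knight, the rogue]
11. Pilot goes to Station Beta with the bard and the dwarf.  [Station Alpha: — | Station Beta: the bard, the cleric, the dwarf, the elf, the goblin, the knight, the rogue]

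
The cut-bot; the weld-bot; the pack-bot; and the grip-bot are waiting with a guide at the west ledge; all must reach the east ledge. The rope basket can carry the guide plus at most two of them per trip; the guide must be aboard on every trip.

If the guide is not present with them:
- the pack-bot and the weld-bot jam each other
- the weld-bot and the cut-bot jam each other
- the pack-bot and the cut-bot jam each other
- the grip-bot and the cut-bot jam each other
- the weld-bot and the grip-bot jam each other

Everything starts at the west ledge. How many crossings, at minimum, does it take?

5

Counting alone: the guide can take at most 2 across per trip to the east ledge, so moving all 4 needs at least 2 loaded trips out, with a return between consecutive ones — at least 3 crossings.
The safety rule pushes this higher. Following every safe sequence of crossings, the most of the 4 that can be at the east ledge as the rope basket arrives there on crossing 3 is 3 — never all 4.
So no plan with fewer than 5 crossings exists, and this one achieves 5:
1. Guide goes to the east ledge with the cut-bot and the weld-bot.
2. Guide goes back to the west ledge with the cut-bot.
3. Guide goes to the east ledge with the grip-bot and the pack-bot.
4. Guide goes back to the west ledge with the weld-bot.
5. Guide goes to the east ledge with the cut-bot and the weld-bot.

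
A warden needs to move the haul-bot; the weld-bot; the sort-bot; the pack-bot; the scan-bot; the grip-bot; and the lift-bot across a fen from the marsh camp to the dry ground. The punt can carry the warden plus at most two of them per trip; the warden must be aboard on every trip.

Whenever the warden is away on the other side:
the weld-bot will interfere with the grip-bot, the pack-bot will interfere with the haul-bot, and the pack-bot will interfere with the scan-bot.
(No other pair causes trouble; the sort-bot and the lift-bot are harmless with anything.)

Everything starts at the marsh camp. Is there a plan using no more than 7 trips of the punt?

Yes

Yes — this plan uses 7 crossings (≤ 7):
1. Warden goes to the dry ground with the pack-bot and the weld-bot.
2. Warden goes back to the marsh camp alone.
3. Warden goes to the dry ground with the haul-bot and the sort-bot.
4. Warden goes back to the marsh camp with the pack-bot.
5. Warden goes to the dry ground with the lift-bot and the scan-bot.
6. Warden goes back to the marsh camp alone.
7. Warden goes to the dry ground with the grip-bot and the pack-bot.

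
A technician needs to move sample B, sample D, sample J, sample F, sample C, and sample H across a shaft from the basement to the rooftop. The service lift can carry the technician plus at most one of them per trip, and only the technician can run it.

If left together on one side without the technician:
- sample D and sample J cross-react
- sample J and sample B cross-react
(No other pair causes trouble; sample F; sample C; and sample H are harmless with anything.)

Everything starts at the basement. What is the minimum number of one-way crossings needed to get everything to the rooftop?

13

Counting alone: the technician can take at most 1 across per trip to the rooftop, so moving all 6 needs at least 6 loaded trips out, with a return between consecutive ones — at least 11 crossings.
The safety rule pushes this higher. Following every safe sequence of crossings, the most of the 6 that can be at the rooftop as the service lift arrives there on crossing 11 is 5 — never all 6.
So no plan with fewer than 13 crossings exists, and this one achieves 13:
1. Technician goes to the rooftop with sample J.  [the basement: sample B, sample C, sample D, sample F, sample H | the rooftop: sample J]
2. Technician goes back to the basement alone.  [the basement: sample B, sample C, sample D, sample F, sample H | the rooftop: sample J]
3. Technician goes to the rooftop with sample B.  [the basement: sample C, sample D, sample F, sample H | the rooftop: sample B, sample J]
4. Technician goes back to the basement with sample J.  [the basement: sample C, sample D, sample F, sample H, sample J | the rooftop: sample B]
5. Technician goes to the rooftop with sample D.  [the basement: sample C, sample F, sample H, sample J | the rooftop: sample B, sample D]
6. Technician goes back to the basement alone.  [the basement: sample C, sample F, sample H, sample J | the rooftop: sample B, sample D]
7. Technician goes to the rooftop with sample F.  [the basement: sample C, sample H, sample J | the rooftop: sample B, sample D, sample F]
8. Technician goes back to the basement alone.  [the basement: sample C, sample H, sample J | the rooftop: sample B, sample D, sample F]
9. Technician goes to the rooftop with sample C.  [the basement: sample H, sample J | the rooftop: sample B, sample C, sample D, sample F]
10. Technician goes back to the basement alone.  [the basement: sample H, sample J | the rooftop: sample B, sample C, sample D, sample F]
11. Technician goes to the rooftop with sample H.  [the basement: sample J | the rooftop: sample B, sample C, sample D, sample F, sample H]
12. Technician goes back to the basement alone.  [the basement: sample J | the rooftop: sample B, sample C, sample D, sample F, sample H]
13. Technician goes to the rooftop with sample J.  [the basement: — | the rooftop: sample B, sample C, sample D, sample F, sample H, sample J]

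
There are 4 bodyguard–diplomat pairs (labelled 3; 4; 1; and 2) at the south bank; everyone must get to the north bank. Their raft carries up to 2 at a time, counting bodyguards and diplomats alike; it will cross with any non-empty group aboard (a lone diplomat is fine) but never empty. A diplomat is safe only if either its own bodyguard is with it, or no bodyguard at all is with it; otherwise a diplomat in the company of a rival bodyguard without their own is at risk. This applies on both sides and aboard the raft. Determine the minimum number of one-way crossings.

impossible

Following every safe sequence of crossings from the start, the most of the 8 that can be at the north bank as the raft arrives there on crossings 1, 3, 5 is 2, 3, 4 respectively; the best ever achieved is 4 of 8.
From crossing 7 on, no configuration arises that was not already reachable earlier: only 44 distinct safe configurations (who is on which side, and where the raft is) can ever be reached, none of them has everyone across, and every continuation just revisits them. So no valid plan exists.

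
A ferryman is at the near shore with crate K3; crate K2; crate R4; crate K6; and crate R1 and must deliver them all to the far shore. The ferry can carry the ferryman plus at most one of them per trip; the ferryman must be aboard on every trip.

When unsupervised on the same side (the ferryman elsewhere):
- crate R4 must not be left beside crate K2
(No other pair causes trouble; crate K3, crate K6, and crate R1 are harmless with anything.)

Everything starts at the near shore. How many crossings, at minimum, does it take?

Counting alone: the ferryman can take at most 1 across per trip to the far shore, so moving all 5 needs at least 5 loaded trips out, with a return between consecutive ones — at least 9 crossings.
The plan below uses exactly 9 crossings, so it is optimal:
1. Ferryman goes to the far shore with crate K2.  [the near shore: crate K3, crate K6, crate R1, crate R4 | the far shore: crate K2]
2. Ferryman goes back to the near shore alone.  [the near shore: crate K3, crate K6, crate R1, crate R4 | the far shore: crate K2]
3. Ferryman goes to the far shore with crate K3.  [the near shore: crate K6, crate R1, crate R4 | the far shore: crate K2, crate K3]
4. Ferryman goes back to the near shore alone.  [the near shore: crate K6, crate R1, crate R4 | the far shore: crate K2, crate K3]
5. Ferryman goes to the far shore with crate K6.  [the near shore: crate R1, crate R4 | the far shore: crate K2, crate K3, crate K6]
6. Ferryman goes back to the near shore alone.  [the near shore: crate R1, crate R4 | the far shore: crate K2, crate K3, crate K6]
7. Ferryman goes to the far shore with crate R1.  [the near shore: crate R4 | the far shore: crate K2, crate K3, crate K6, crate R1]
8. Ferryman goes back to the near shore alone.  [the near shore: crate R4 | the far shore: crate K2, crate K3, crate K6, crate R1]
9. Ferryman goes to the far shore with crate R4.  [the near shore: — | the far shore: crate K2, crate K3, crate K6, crate R1, crate R4]

9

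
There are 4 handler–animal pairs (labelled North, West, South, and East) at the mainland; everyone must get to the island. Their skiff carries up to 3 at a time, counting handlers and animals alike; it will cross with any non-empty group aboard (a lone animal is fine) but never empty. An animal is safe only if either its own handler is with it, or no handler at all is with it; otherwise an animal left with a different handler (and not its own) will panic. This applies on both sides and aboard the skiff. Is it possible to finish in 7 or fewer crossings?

Counting alone: each trip to the island takes at most 3 across and each return brings at least 1 back, so after t trips out (and t−1 returns) at most 3t − (t−1) of the 8 are across; that first reaches 8 at t = 4, so at least 7 crossings are needed.
The safety rule pushes this higher. Following every safe sequence of crossings, the most of the 8 that can be at the island as the skiff arrives there on crossing 7 is 7 — never all 8.
So the move cannot be finished within 7 crossings. (The shortest complete plan takes 9:)
1. animal North and handler North cross → the island.
2. handler North crosses ← the mainland.
3. animal West, handler North, and handler West cross → the island.
4. animal North and handler North cross ← the mainland.
5. handler East, handler North, and handler South cross → the island.
6. animal West crosses ← the mainland.
7. animal North and animal West cross → the island.
8. animal North crosses ← the mainland.
9. animal East, animal North, and animal South cross → the island.

No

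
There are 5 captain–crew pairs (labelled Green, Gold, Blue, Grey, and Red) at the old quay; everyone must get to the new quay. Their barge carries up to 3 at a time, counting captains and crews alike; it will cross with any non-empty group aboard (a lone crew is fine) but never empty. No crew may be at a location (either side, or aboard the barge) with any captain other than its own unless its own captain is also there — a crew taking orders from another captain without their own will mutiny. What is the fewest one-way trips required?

Counting alone: each trip to the new quay takes at most 3 across and each return brings at least 1 back, so after t trips out (and t−1 returns) at most 3t − (t−1) of the 10 are across; that first reaches 10 at t = 5, so at least 9 crossings are needed.
The safety rule pushes this higher. Following every safe sequence of crossings, the most of the 10 that can be at the new quay as the barge arrives there on crossing 9 is 9 — never all 10.
So no plan with fewer than 11 crossings exists, and this one achieves 11:
1. captain Green and crew Green cross → the new quay.
2. captain Green crosses ← the old quay.
3. crew Blue, crew Gold, and crew Grey cross → the new quay.
4. crew Green crosses ← the old quay.
5. captain Blue, captain Gold, and captain Grey cross → the new quay.
6. captain Gold and crew Gold cross ← the old quay.
7. captain Gold, captain Green, and captain Red cross → the new quay.
8. crew Blue crosses ← the old quay.
9. crew Gold and crew Green cross → the new quay.
10. crew Green crosses ← the old quay.
11. crew Blue, crew Green, and crew Red cross → the new quay.

11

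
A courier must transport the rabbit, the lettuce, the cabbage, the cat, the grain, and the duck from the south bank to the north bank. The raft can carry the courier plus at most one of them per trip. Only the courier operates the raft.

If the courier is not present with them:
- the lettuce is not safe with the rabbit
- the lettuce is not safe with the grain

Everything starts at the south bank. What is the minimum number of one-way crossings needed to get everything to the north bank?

13

Counting alone: the courier can take at most 1 across per trip to the north bank, so moving all 6 needs at least 6 loaded trips out, with a return between consecutive ones — at least 11 crossings.
The safety rule pushes this higher. Following every safe sequence of crossings, the most of the 6 that can be at the north bank as the raft arrives there on crossing 11 is 5 — never all 6.
So no plan with fewer than 13 crossings exists, and this one achieves 13:
1. Courier goes to the north bank with the lettuce.  [the south bank: the cabbage, the cat, the duck, the grain, the rabbit | the north bank: the lettuce]
2. Courier goes back to the south bank alone.  [the south bank: the cabbage, the cat, the duck, the grain, the rabbit | the north bank: the lettuce]
3. Courier goes to the north bank with the rabbit.  [the south bank: the cabbage, the cat, the duck, the grain | the north bank: the lettuce, the rabbit]
4. Courier goes back to the south bank with the lettuce.  [the south bank: the cabbage, the cat, the duck, the grain, the lettuce | the north bank: the rabbit]
5. Courier goes to the north bank with the grain.  [the south bank: the cabbage, the cat, the duck, the lettuce | the north bank: the grain, the rabbit]
6. Courier goes back to the south bank alone.  [the south bank: the cabbage, the cat, the duck, the lettuce | the north bank: the grain, the rabbit]
7. Courier goes to the north bank with the cabbage.  [the south bank: the cat, the duck, the lettuce | the north bank: the cabbage, the grain, the rabbit]
8. Courier goes back to the south bank alone.  [the south bank: the cat, the duck, the lettuce | the north bank: the cabbage, the grain, the rabbit]
9. Courier goes to the north bank with the cat.  [the south bank: the duck, the lettuce | the north bank: the cabbage, the cat, the grain, the rabbit]
10. Courier goes back to the south bank alone.  [the south bank: the duck, the lettuce | the north bank: the cabbage, the cat, the grain, the rabbit]
11. Courier goes to the north bank with the duck.  [the south bank: the lettuce | the north bank: the cabbage, the cat, the duck, the grain, the rabbit]
12. Courier goes back to the south bank alone.  [the south bank: the lettuce | the north bank: the cabbage, the cat, the duck, the grain, the rabbit]
13. Courier goes to the north bank with the lettuce.  [the south bank: — | the north bank: the cabbage, the cat, the duck, the grain, the lettuce, the rabbit]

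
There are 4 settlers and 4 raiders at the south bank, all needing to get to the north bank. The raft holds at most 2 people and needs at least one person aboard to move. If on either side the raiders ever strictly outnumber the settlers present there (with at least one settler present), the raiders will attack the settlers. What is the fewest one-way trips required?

impossible

Following every safe sequence of crossings from the start, the most of the 8 that can be at the north bank as the raft arrives there on crossings 1, 3, 5 is 2, 3, 4 respectively; the best ever achieved is 4 of 8.
From crossing 7 on, no configuration arises that was not already reachable earlier: only 11 distinct safe configurations (who is on which side, and where the raft is) can ever be reached, none of them has everyone across, and every continuation just revisits them. They are: 0 settlers + 0 raiders across (raft back at the start); 0 settlers + 1 raider across (raft there); 0 settlers + 1 raider across (raft back at the start); 0 settlers + 2 raiders across (raft there); 0 settlers + 2 raiders across (raft back at the start); 0 settlers + 3 raiders across (raft there); 0 settlers + 3 raiders across (raft back at the start); 0 settlers + 4 raiders across (raft there); 1 settler + 1 raider across (raft there); 1 settler + 1 raider across (raft back at the start); 2 settlers + 2 raiders across (raft there). So no valid plan exists.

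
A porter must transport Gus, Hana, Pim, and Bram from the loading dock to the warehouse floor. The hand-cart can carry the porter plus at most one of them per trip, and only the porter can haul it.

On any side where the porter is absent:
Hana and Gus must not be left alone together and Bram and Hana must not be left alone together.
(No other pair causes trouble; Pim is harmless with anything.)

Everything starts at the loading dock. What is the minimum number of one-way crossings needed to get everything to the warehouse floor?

Counting alone: the porter can take at most 1 across per trip to the warehouse floor, so moving all 4 needs at least 4 loaded trips out, with a return between consecutive ones — at least 7 crossings.
The safety rule pushes this higher. Following every safe sequence of crossings, the most of the 4 that can be at the warehouse floor as the hand-cart arrives there on crossing 7 is 3 — never all 4.
So no plan with fewer than 9 crossings exists, and this one achieves 9:
1. Porter goes to the warehouse floor with Hana.  [the loading dock: Bram, Gus, Pim | the warehouse floor: Hana]
2. Porter goes back to the loading dock alone.  [the loading dock: Bram, Gus, Pim | the warehouse floor: Hana]
3. Porter goes to the warehouse floor with Gus.  [the loading dock: Bram, Pim | the warehouse floor: Gus, Hana]
4. Porter goes back to the loading dock with Hana.  [the loading dock: Bram, Hana, Pim | the warehouse floor: Gus]
5. Porter goes to the warehouse floor with Bram.  [the loading dock: Hana, Pim | the warehouse floor: Bram, Gus]
6. Porter goes back to the loading dock alone.  [the loading dock: Hana, Pim | the warehouse floor: Bram, Gus]
7. Porter goes to the warehouse floor with Pim.  [the loading dock: Hana | the warehouse floor: Bram, Gus, Pim]
8. Porter goes back to the loading dock alone.  [the loading dock: Hana | the warehouse floor: Bram, Gus, Pim]
9. Porter goes to the warehouse floor with Hana.  [the loading dock: — | the warehouse floor: Bram, Gus, Hana, Pim]

9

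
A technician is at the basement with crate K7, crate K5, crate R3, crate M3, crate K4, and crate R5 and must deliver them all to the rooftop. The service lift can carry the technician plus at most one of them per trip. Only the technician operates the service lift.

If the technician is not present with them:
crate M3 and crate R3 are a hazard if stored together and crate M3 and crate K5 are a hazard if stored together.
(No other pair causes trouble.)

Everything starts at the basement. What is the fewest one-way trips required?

13

Counting alone: the technician can take at most 1 across per trip to the rooftop, so moving all 6 needs at least 6 loaded trips out, with a return between consecutive ones — at least 11 crossings.
The safety rule pushes this higher. Following every safe sequence of crossings, the most of the 6 that can be at the rooftop as the service lift arrives there on crossing 11 is 5 — never all 6.
So no plan with fewer than 13 crossings exists, and this one achieves 13:
1. Technician goes to the rooftop with crate M3.
2. Technician goes back to the basement alone.
3. Technician goes to the rooftop with crate K7.
4. Technician goes back to the basement alone.
5. Technician goes to the rooftop with crate K5.
6. Technician goes back to the basement with crate M3.
7. Technician goes to the rooftop with crate R3.
8. Technician goes back to the basement alone.
9. Technician goes to the rooftop with crate K4.
10. Technician goes back to the basement alone.
11. Technician goes to the rooftop with crate R5.
12. Technician goes back to the basement alone.
13. Technician goes to the rooftop with crate M3.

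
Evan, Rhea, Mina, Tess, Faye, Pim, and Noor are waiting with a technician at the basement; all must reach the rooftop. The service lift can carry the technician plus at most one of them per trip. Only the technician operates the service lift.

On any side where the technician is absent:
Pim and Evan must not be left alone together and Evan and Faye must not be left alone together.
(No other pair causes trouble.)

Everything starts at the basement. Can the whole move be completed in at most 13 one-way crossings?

Counting alone: the technician can take at most 1 across per trip to the rooftop, so moving all 7 needs at least 7 loaded trips out, with a return between consecutive ones — at least 13 crossings.
The safety rule pushes this higher. Following every safe sequence of crossings, the most of the 7 that can be at the rooftop as the service lift arrives there on crossing 13 is 6 — never all 7.
So the move cannot be finished within 13 crossings. (The shortest complete plan takes 15:)
1. Technician goes to the rooftop with Evan.
2. Technician goes back to the basement alone.
3. Technician goes to the rooftop with Rhea.
4. Technician goes back to the basement alone.
5. Technician goes to the rooftop with Mina.
6. Technician goes back to the basement alone.
7. Technician goes to the rooftop with Tess.
8. Technician goes back to the basement alone.
9. Technician goes to the rooftop with Faye.
10. Technician goes back to the basement with Evan.
11. Technician goes to the rooftop with Pim.
12. Technician goes back to the basement alone.
13. Technician goes to the rooftop with Noor.
14. Technician goes back to the basement alone.
15. Technician goes to the rooftop with Evan.

No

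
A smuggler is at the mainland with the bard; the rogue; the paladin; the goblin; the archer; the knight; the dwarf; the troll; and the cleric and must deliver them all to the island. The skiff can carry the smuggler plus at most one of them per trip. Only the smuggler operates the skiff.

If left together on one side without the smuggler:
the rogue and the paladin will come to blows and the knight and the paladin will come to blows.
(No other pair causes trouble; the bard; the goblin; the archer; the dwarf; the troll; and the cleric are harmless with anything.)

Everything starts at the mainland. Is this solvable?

1. Smuggler goes to the island with the paladin.  [the mainland: the archer, the bard, the cleric, the dwarf, the goblin, the knight, the rogue, the troll | the island: the paladin]
2. Smuggler goes back to the mainland alone.  [the mainland: the archer, the bard, the cleric, the dwarf, the goblin, the knight, the rogue, the troll | the island: the paladin]
3. Smuggler goes to the island with the bard.  [the mainland: the archer, the cleric, the dwarf, the goblin, the knight, the rogue, the troll | the island: the bard, the paladin]
4. Smuggler goes back to the mainland alone.  [the mainland: the archer, the cleric, the dwarf, the goblin, the knight, the rogue, the troll | the island: the bard, the paladin]
5. Smuggler goes to the island with the rogue.  [the mainland: the archer, the cleric, the dwarf, the goblin, the knight, the troll | the island: the bard, the paladin, the rogue]
6. Smuggler goes back to the mainland with the paladin.  [the mainland: the archer, the cleric, the dwarf, the goblin, the knight, the paladin, the troll | the island: the bard, the rogue]
7. Smuggler goes to the island with the knight.  [the mainland: the archer, the cleric, the dwarf, the goblin, the paladin, the troll | the island: the bard, the knight, the rogue]
8. Smuggler goes back to the mainland alone.  [the mainland: the archer, the cleric, the dwarf, the goblin, the paladin, the troll | the island: the bard, the knight, the rogue]
9. Smuggler goes to the island with the goblin.  [the mainland: the archer, the cleric, the dwarf, the paladin, the troll | the island: the bard, the goblin, the knight, the rogue]
10. Smuggler goes back to the mainland alone.  [the mainland: the archer, the cleric, the dwarf, the paladin, the troll | the island: the bard, the goblin, the knight, the rogue]
11. Smuggler goes to the island with the archer.  [the mainland: the cleric, the dwarf, the paladin, the troll | the island: the archer, the bard, the goblin, the knight, the rogue]
12. Smuggler goes back to the mainland alone.  [the mainland: the cleric, the dwarf, the paladin, the troll | the island: the archer, the bard, the goblin, the knight, the rogue]
13. Smuggler goes to the island with the dwarf.  [the mainland: the cleric, the paladin, the troll | the island: the archer, the bard, the dwarf, the goblin, the knight, the rogue]
14. Smuggler goes back to the mainland alone.  [the mainland: the cleric, the paladin, the troll | the island: the archer, the bard, the dwarf, the goblin, the knight, the rogue]
15. Smuggler goes to the island with the troll.  [the mainland: the cleric, the paladin | the island: the archer, the bard, the dwarf, the goblin, the knight, the rogue, the troll]
16. Smuggler goes back to the mainland alone.  [the mainland: the cleric, the paladin | the island: the archer, the bard, the dwarf, the goblin, the knight, the rogue, the troll]
17. Smuggler goes to the island with the cleric.  [the mainland: the paladin | the island: the archer, the bard, the cleric, the dwarf, the goblin, the knight, the rogue, the troll]
18. Smuggler goes back to the mainland alone.  [the mainland: the paladin | the island: the archer, the bard, the cleric, the dwarf, the goblin, the knight, the rogue, the troll]
19. Smuggler goes to the island with the paladin.  [the mainland: — | the island: the archer, the bard, the cleric, the dwarf, the goblin, the knight, the paladin, the rogue, the troll]

Yes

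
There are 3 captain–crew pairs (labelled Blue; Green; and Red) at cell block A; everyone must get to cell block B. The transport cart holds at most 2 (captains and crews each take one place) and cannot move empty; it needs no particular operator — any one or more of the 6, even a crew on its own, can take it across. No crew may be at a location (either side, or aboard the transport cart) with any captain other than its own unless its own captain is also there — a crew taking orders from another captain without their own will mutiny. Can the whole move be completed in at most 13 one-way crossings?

Yes

Yes — this plan uses 11 crossings (≤ 13):
1. captain Blue and crew Blue cross → cell block B.
2. captain Blue crosses ← cell block A.
3. crew Green and crew Red cross → cell block B.
4. crew Blue crosses ← cell block A.
5. captain Green and captain Red cross → cell block B.
6. captain Green and crew Green cross ← cell block A.
7. captain Blue and captain Green cross → cell block B.
8. crew Red crosses ← cell block A.
9. crew Blue and crew Green cross → cell block B.
10. captain Red crosses ← cell block A.
11. captain Red and crew Red cross → cell block B.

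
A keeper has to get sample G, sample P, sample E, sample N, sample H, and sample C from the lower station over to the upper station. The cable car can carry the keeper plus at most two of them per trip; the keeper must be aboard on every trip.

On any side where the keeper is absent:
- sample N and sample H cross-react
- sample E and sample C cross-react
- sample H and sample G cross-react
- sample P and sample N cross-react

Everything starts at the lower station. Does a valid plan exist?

No

Whatever the first load, the items left behind include a forbidden pair without the keeper. No opening move is safe, so no plan exists.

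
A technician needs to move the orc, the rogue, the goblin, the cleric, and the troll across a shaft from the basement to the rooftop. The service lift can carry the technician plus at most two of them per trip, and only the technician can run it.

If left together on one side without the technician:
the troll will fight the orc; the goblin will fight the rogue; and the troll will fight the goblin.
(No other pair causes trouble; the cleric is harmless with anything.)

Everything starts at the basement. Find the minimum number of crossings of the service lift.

5

Counting alone: the technician can take at most 2 across per trip to the rooftop, so moving all 5 needs at least 3 loaded trips out, with a return between consecutive ones — at least 5 crossings.
The plan below uses exactly 5 crossings, so it is optimal:
1. Technician goes to the rooftop with the goblin and the orc.  [the basement: the cleric, the rogue, the troll | the rooftop: the goblin, the orc]
2. Technician goes back to the basement alone.  [the basement: the cleric, the rogue, the troll | the rooftop: the goblin, the orc]
3. Technician goes to the rooftop with the cleric.  [the basement: the rogue, the troll | the rooftop: the cleric, the goblin, the orc]
4. Technician goes back to the basement alone.  [the basement: the rogue, the troll | the rooftop: the cleric, the goblin, the orc]
5. Technician goes to the rooftop with the rogue and the troll.  [the basement: — | the rooftop: the cleric, the goblin, the orc, the rogue, the troll]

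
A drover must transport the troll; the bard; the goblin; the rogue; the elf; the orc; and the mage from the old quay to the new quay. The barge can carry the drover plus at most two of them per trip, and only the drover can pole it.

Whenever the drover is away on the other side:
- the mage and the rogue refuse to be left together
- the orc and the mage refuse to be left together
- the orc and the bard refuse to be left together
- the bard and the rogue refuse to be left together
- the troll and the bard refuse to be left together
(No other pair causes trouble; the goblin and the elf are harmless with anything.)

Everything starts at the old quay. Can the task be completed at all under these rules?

Yes

1. Drover goes to the new quay with the bard and the mage.  [the old quay: the elf, the goblin, the orc, the rogue, the troll | the new quay: the bard, the mage]
2. Drover goes back to the old quay alone.  [the old quay: the elf, the goblin, the orc, the rogue, the troll | the new quay: the bard, the mage]
3. Drover goes to the new quay with the troll.  [the old quay: the elf, the goblin, the orc, the rogue | the new quay: the bard, the mage, the troll]
4. Drover goes back to the old quay with the bard.  [the old quay: the bard, the elf, the goblin, the orc, the rogue | the new quay: the mage, the troll]
5. Drover goes to the new quay with the orc and the rogue.  [the old quay: the bard, the elf, the goblin | the new quay: the mage, the orc, the rogue, the troll]
6. Drover goes back to the old quay with the mage.  [the old quay: the bard, the elf, the goblin, the mage | the new quay: the orc, the rogue, the troll]
7. Drover goes to the new quay with the elf and the goblin.  [the old quay: the bard, the mage | the new quay: the elf, the goblin, the orc, the rogue, the troll]
8. Drover goes back to the old quay alone.  [the old quay: the bard, the mage | the new quay: the elf, the goblin, the orc, the rogue, the troll]
9. Drover goes to the new quay with the bard and the mage.  [the old quay: — | the new quay: the bard, the elf, the goblin, the mage, the orc, the rogue, the troll]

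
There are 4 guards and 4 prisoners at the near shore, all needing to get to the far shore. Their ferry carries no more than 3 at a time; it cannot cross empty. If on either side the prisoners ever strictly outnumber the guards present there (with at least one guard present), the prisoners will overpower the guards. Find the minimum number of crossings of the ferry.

Counting alone: each trip to the far shore takes at most 3 across and each return brings at least 1 back, so after t trips out (and t−1 returns) at most 3t − (t−1) of the 8 are across; that first reaches 8 at t = 4, so at least 7 crossings are needed.
The safety rule pushes this higher. Following every safe sequence of crossings, the most of the 8 that can be at the far shore as the ferry arrives there on crossing 7 is 7 — never all 8.
So no plan with fewer than 9 crossings exists, and this one achieves 9:
1. 2 prisoners → the far shore.  (the near shore: 4G 2P; the far shore: 0G 2P)
2. 1 prisoner ← the near shore.  (the near shore: 4G 3P; the far shore: 0G 1P)
3. 3 prisoners → the far shore.  (the near shore: 4G 0P; the far shore: 0G 4P)
4. 1 prisoner ← the near shore.  (the near shore: 4G 1P; the far shore: 0G 3P)
5. 3 guards → the far shore.  (the near shore: 1G 1P; the far shore: 3G 3P)
6. 1 guard and 1 prisoner ← the near shore.  (the near shore: 2G 2P; the far shore: 2G 2P)
7. 2 guards → the far shore.  (the near shore: 0G 2P; the far shore: 4G 2P)
8. 1 prisoner ← the near shore.  (the near shore: 0G 3P; the far shore: 4G 1P)
9. 3 prisoners → the far shore.  (the near shore: 0G 0P; the far shore: 4G 4P)

9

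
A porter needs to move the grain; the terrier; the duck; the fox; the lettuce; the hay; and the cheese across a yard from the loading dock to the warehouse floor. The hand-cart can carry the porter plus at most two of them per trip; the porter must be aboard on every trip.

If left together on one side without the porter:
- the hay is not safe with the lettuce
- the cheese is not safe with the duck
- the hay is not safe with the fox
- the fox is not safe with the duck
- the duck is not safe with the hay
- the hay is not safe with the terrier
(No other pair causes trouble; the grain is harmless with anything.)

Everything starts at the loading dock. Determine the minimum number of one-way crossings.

Counting alone: the porter can take at most 2 across per trip to the warehouse floor, so moving all 7 needs at least 4 loaded trips out, with a return between consecutive ones — at least 7 crossings.
The safety rule pushes this higher. Following every safe sequence of crossings, the most of the 7 that can be at the warehouse floor as the hand-cart arrives there on crossings 7, 9 is 5, 6 respectively — never all 7.
So no plan with fewer than 11 crossings exists, and this one achieves 11:
1. Porter goes to the warehouse floor with the duck and the hay.  [the loading dock: the cheese, the fox, the grain, the lettuce, the terrier | the warehouse floor: the duck, the hay]
2. Porter goes back to the loading dock with the duck.  [the loading dock: the cheese, the duck, the fox, the grain, the lettuce, the terrier | the warehouse floor: the hay]
3. Porter goes to the warehouse floor with the duck and the grain.  [the loading dock: the cheese, the fox, the lettuce, the terrier | the warehouse floor: the duck, the grain, the hay]
4. Porter goes back to the loading dock with the duck.  [the loading dock: the cheese, the duck, the fox, the lettuce, the terrier | the warehouse floor: the grain, the hay]
5. Porter goes to the warehouse floor with the duck and the terrier.  [the loading dock: the cheese, the fox, the lettuce | the warehouse floor: the duck, the grain, the hay, the terrier]
6. Porter goes back to the loading dock with the hay.  [the loading dock: the cheese, the fox, the hay, the lettuce | the warehouse floor: the duck, the grain, the terrier]
7. Porter goes to the warehouse floor with the fox and the lettuce.  [the loading dock: the cheese, the hay | the warehouse floor: the duck, the fox, the grain, the lettuce, the terrier]
8. Porter goes back to the loading dock with the duck.  [the loading dock: the cheese, the duck, the hay | the warehouse floor: the fox, the grain, the lettuce, the terrier]
9. Porter goes to the warehouse floor with the cheese and the duck.  [the loading dock: the hay | the warehouse floor: the cheese, the duck, the fox, the grain, the lettuce, the terrier]
10. Porter goes back to the loading dock with the duck.  [the loading dock: the duck, the hay | the warehouse floor: the cheese, the fox, the grain, the lettuce, the terrier]
11. Porter goes to the warehouse floor with the duck and the hay.  [the loading dock: — | the warehouse floor: the cheese, the duck, the fox, the grain, the hay, the lettuce, the terrier]

11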